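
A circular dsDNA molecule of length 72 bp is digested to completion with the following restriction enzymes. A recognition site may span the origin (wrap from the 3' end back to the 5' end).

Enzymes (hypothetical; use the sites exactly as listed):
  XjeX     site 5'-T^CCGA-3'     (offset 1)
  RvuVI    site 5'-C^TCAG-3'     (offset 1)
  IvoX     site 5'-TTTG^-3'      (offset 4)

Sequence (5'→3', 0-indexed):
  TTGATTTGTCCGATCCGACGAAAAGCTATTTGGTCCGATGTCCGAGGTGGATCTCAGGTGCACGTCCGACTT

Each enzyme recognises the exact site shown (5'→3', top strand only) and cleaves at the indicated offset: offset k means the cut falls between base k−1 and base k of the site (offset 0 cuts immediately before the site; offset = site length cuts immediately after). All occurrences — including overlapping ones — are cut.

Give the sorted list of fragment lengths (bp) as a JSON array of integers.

Per-enzyme occurrences:
  XjeX (TCCGA, off=1): starts [8, 13, 33, 40, 64] → cuts [9, 14, 34, 41, 65]
  RvuVI (CTCAG, off=1): starts [52] → cuts [53]
  IvoX (TTTG, off=4): starts [4, 28, 71] → cuts [3, 8, 32]

Pooled cuts: [3, 8, 9, 14, 32, 34, 41, 53, 65]

Fragments:
  3→8: 5 bp
  8→9: 1 bp
  9→14: 5 bp
  14→32: 18 bp
  32→34: 2 bp
  34→41: 7 bp
  41→53: 12 bp
  53→65: 12 bp
  65→3 (wrap): 72-65+3 = 10 bp

[1,2,5,5,7,10,12,12,18]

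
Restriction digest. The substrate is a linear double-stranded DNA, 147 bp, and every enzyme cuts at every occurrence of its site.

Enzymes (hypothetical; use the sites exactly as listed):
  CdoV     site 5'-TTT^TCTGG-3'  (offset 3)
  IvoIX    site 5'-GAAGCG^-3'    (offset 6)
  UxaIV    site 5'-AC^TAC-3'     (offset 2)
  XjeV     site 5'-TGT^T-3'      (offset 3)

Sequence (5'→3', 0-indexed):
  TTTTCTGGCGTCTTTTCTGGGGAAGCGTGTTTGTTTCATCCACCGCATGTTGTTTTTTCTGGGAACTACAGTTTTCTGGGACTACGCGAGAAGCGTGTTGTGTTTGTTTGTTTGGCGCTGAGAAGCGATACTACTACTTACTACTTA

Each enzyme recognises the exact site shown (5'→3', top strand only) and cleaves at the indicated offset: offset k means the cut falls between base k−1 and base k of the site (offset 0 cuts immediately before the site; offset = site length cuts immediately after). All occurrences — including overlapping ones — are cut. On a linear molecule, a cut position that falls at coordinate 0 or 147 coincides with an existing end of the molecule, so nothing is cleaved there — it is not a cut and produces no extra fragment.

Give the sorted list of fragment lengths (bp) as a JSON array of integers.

[3,3,3,3,3,4,4,4,4,4,5,6,7,8,8,9,12,12,13,16,16]

Scan for sites:
  CdoV (TTTTCTGG, off=3): starts [0, 12, 54, 71] → cuts [3, 15, 57, 74]
  IvoIX (GAAGCG, off=6): starts [21, 89, 121] → cuts [27, 95, 127]
  UxaIV (ACTAC, off=2): starts [64, 80, 129, 132, 139] → cuts [66, 82, 131, 134, 141]
  XjeV (TGTT, off=3): starts [27, 31, 47, 50, 95, 100, 104, 108] → cuts [30, 34, 50, 53, 98, 103, 107, 111]

Pooled cuts: [3, 15, 27, 30, 34, 50, 53, 57, 66, 74, 82, 95, 98, 103, 107, 111, 127, 131, 134, 141]

Fragment lengths:
  [0,3): 3 bp
  [3,15): 12 bp
  [15,27): 12 bp
  [27,30): 3 bp
  [30,34): 4 bp
  [34,50): 16 bp
  [50,53): 3 bp
  [53,57): 4 bp
  [57,66): 9 bp
  [66,74): 8 bp
  [74,82): 8 bp
  [82,95): 13 bp
  [95,98): 3 bp
  [98,103): 5 bp
  [103,107): 4 bp
  [107,111): 4 bp
  [111,127): 16 bp
  [127,131): 4 bp
  [131,134): 3 bp
  [134,141): 7 bp
  [141,147): 6 bp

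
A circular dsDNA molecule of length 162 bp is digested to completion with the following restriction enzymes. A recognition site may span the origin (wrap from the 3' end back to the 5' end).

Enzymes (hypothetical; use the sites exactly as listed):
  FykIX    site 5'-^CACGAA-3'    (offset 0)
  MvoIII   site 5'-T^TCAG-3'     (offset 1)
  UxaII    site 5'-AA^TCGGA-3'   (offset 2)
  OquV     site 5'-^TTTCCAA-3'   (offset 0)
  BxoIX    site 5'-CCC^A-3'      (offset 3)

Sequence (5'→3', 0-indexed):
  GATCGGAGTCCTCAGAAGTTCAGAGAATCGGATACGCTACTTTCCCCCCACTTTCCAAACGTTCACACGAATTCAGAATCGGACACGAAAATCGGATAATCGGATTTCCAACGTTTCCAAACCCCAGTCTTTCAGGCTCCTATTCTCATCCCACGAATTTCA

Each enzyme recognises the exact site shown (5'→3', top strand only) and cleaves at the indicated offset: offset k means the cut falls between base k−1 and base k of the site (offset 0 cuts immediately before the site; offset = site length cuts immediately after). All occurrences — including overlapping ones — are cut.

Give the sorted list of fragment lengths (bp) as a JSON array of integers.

[1,2,5,5,6,6,7,7,8,8,8,9,12,14,20,22,22]

Site scan:
  FykIX CACGAA/0: at [65, 83, 151] ⇒ [65, 83, 151]
  MvoIII TTCAG/1: at [18, 71, 130, 158] ⇒ [19, 72, 131, 159]
  UxaII AATCGGA/2: at [25, 76, 89, 97] ⇒ [27, 78, 91, 99]
  OquV TTTCCAA/0: at [51, 104, 113] ⇒ [51, 104, 113]
  BxoIX CCCA/3: at [46, 122, 149] ⇒ [49, 125, 152]

All cut coordinates (distinct, sorted): [19, 27, 49, 51, 65, 72, 78, 83, 91, 99, 104, 113, 125, 131, 151, 152, 159]

Fragment lengths:
  19→27: 8 bp
  27→49: 22 bp
  49→51: 2 bp
  51→65: 14 bp
  65→72: 7 bp
  72→78: 6 bp
  78→83: 5 bp
  83→91: 8 bp
  91→99: 8 bp
  99→104: 5 bp
  104→113: 9 bp
  113→125: 12 bp
  125→131: 6 bp
  131→151: 20 bp
  151→152: 1 bp
  152→159: 7 bp
  159→19 (wrap): 162-159+19 = 22 bp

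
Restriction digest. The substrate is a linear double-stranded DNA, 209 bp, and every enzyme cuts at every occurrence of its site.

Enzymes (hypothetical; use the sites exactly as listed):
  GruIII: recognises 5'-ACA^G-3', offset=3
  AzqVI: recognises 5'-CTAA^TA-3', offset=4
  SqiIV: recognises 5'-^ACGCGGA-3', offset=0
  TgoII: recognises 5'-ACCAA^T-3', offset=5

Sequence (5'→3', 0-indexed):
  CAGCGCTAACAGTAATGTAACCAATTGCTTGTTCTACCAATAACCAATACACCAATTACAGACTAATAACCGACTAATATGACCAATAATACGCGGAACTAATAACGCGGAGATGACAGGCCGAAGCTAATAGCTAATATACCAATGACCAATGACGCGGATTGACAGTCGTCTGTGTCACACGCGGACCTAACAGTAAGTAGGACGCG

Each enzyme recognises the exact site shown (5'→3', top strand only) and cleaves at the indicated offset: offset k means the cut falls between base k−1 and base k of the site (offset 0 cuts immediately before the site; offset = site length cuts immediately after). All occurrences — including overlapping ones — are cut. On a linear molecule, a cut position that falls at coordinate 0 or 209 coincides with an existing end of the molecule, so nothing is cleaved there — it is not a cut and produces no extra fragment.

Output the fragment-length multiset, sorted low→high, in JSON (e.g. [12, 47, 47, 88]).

[2,2,4,5,6,7,7,7,8,8,9,11,11,12,12,13,13,14,14,14,14,16]

Site scan:
  GruIII ACAG/3: at [8, 57, 115, 164, 192] ⇒ [11, 60, 118, 167, 195]
  AzqVI CTAATA/4: at [62, 73, 98, 126, 133] ⇒ [66, 77, 102, 130, 137]
  SqiIV ACGCGGA/0: at [90, 104, 154, 181] ⇒ [90, 104, 154, 181]
  TgoII ACCAAT/5: at [19, 35, 42, 50, 81, 140, 147] ⇒ [24, 40, 47, 55, 86, 145, 152]

Pooled cuts: [11, 24, 40, 47, 55, 60, 66, 77, 86, 90, 102, 104, 118, 130, 137, 145, 152, 154, 167, 181, 195]

Fragments:
  [0,11): 11 bp
  [11,24): 13 bp
  [24,40): 16 bp
  [40,47): 7 bp
  [47,55): 8 bp
  [55,60): 5 bp
  [60,66): 6 bp
  [66,77): 11 bp
  [77,86): 9 bp
  [86,90): 4 bp
  [90,102): 12 bp
  [102,104): 2 bp
  [104,118): 14 bp
  [118,130): 12 bp
  [130,137): 7 bp
  [137,145): 8 bp
  [145,152): 7 bp
  [152,154): 2 bp
  [154,167): 13 bp
  [167,181): 14 bp
  [181,195): 14 bp
  [195,209): 14 bp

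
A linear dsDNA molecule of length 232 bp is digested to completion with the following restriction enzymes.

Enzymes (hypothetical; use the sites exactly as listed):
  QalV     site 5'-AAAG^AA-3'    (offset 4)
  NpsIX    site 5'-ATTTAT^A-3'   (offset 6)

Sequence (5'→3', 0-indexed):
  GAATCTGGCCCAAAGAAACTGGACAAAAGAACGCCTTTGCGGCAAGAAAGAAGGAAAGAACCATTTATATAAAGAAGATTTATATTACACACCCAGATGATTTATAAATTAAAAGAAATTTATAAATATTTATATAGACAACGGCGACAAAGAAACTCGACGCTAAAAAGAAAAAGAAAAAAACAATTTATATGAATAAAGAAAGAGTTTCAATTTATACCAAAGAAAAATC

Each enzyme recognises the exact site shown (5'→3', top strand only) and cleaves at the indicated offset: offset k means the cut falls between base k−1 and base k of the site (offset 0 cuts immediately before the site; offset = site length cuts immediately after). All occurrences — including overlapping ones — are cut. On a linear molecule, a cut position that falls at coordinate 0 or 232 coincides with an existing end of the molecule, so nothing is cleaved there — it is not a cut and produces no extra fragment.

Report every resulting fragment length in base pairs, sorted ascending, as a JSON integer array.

[6,6,7,7,8,8,9,10,10,10,10,14,15,15,17,18,19,21,22]

Site scan:
  QalV AAAGAA/4: at [11, 25, 46, 54, 70, 111, 148, 166, 172, 197, 221] ⇒ [15, 29, 50, 58, 74, 115, 152, 170, 176, 201, 225]
  NpsIX ATTTATA/6: at [62, 77, 99, 117, 127, 185, 212] ⇒ [68, 83, 105, 123, 133, 191, 218]

All cut coordinates (distinct, sorted): [15, 29, 50, 58, 68, 74, 83, 105, 115, 123, 133, 152, 170, 176, 191, 201, 218, 225]

Fragment lengths:
  [0,15): 15 bp
  [15,29): 14 bp
  [29,50): 21 bp
  [50,58): 8 bp
  [58,68): 10 bp
  [68,74): 6 bp
  [74,83): 9 bp
  [83,105): 22 bp
  [105,115): 10 bp
  [115,123): 8 bp
  [123,133): 10 bp
  [133,152): 19 bp
  [152,170): 18 bp
  [170,176): 6 bp
  [176,191): 15 bp
  [191,201): 10 bp
  [201,218): 17 bp
  [218,225): 7 bp
  [225,232): 7 bp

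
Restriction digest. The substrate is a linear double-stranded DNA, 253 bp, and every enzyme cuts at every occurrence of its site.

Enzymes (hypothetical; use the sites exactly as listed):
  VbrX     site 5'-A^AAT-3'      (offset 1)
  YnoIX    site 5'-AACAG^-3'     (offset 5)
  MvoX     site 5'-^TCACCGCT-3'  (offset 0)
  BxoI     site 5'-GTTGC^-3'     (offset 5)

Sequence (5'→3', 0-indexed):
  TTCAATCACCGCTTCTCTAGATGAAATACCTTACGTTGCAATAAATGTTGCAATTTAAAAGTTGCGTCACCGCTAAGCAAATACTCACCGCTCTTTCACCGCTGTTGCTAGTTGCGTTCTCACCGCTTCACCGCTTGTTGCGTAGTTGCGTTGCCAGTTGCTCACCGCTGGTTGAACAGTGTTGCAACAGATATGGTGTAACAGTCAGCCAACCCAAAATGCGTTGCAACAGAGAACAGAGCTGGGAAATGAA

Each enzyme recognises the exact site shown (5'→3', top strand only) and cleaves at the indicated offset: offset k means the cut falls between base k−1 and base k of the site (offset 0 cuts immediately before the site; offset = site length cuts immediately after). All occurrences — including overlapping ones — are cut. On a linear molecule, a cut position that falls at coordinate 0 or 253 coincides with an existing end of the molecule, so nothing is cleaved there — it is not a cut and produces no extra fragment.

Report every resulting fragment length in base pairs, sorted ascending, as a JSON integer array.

[1,4,4,5,5,5,5,5,6,6,7,7,7,8,8,8,8,10,11,13,13,13,14,14,14,15,18,19]

Per-enzyme occurrences:
  VbrX AAAT/1: at [23, 42, 78, 216, 246] ⇒ [24, 43, 79, 217, 247]
  YnoIX AACAG/5: at [174, 185, 199, 227, 234] ⇒ [179, 190, 204, 232, 239]
  MvoX TCACCGCT/0: at [5, 66, 84, 95, 119, 127, 161] ⇒ [5, 66, 84, 95, 119, 127, 161]
  BxoI GTTGC/5: at [34, 46, 60, 103, 110, 136, 144, 149, 156, 180, 222] ⇒ [39, 51, 65, 108, 115, 141, 149, 154, 161, 185, 227]

Pooled cuts: [5, 24, 39, 43, 51, 65, 66, 79, 84, 95, 108, 115, 119, 127, 141, 149, 154, 161, 179, 185, 190, 204, 217, 227, 232, 239, 247]

Fragments:
  [0,5): 5 bp
  [5,24): 19 bp
  [24,39): 15 bp
  [39,43): 4 bp
  [43,51): 8 bp
  [51,65): 14 bp
  [65,66): 1 bp
  [66,79): 13 bp
  [79,84): 5 bp
  [84,95): 11 bp
  [95,108): 13 bp
  [108,115): 7 bp
  [115,119): 4 bp
  [119,127): 8 bp
  [127,141): 14 bp
  [141,149): 8 bp
  [149,154): 5 bp
  [154,161): 7 bp
  [161,179): 18 bp
  [179,185): 6 bp
  [185,190): 5 bp
  [190,204): 14 bp
  [204,217): 13 bp
  [217,227): 10 bp
  [227,232): 5 bp
  [232,239): 7 bp
  [239,247): 8 bp
  [247,253): 6 bp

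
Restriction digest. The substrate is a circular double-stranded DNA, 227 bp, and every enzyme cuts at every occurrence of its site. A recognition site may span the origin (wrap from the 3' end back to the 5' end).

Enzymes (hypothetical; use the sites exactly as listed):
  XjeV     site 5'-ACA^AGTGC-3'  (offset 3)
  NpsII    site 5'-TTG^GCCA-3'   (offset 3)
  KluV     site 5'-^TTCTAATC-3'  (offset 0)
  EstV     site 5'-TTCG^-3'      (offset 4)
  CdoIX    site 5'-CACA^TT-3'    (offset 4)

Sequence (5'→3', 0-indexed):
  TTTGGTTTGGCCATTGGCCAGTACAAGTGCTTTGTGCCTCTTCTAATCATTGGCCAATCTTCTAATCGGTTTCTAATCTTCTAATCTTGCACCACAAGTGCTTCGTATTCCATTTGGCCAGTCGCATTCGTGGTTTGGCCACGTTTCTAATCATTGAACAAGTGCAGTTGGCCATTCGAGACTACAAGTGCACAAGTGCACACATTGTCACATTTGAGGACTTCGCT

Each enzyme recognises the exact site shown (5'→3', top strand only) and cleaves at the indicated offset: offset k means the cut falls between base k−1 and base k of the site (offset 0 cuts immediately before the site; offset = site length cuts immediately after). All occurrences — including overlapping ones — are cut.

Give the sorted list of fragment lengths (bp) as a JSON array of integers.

[7,7,7,7,8,8,8,8,8,9,9,10,10,11,11,11,12,13,14,15,16,18]

Scan for sites:
  XjeV (ACAAGTGC, off=3): starts [22, 93, 157, 183, 191] → cuts [25, 96, 160, 186, 194]
  NpsII (TTGGCCA, off=3): starts [6, 13, 49, 113, 134, 167] → cuts [9, 16, 52, 116, 137, 170]
  KluV (TTCTAATC, off=0): starts [40, 59, 70, 78, 144] → cuts [40, 59, 70, 78, 144]
  EstV (TTCG, off=4): starts [101, 126, 174, 221] → cuts [105, 130, 178, 225]
  CdoIX (CACATT, off=4): starts [200, 208] → cuts [204, 212]

Pooled cuts: [9, 16, 25, 40, 52, 59, 70, 78, 96, 105, 116, 130, 137, 144, 160, 170, 178, 186, 194, 204, 212, 225]

Fragment lengths:
  9→16: 7 bp
  16→25: 9 bp
  25→40: 15 bp
  40→52: 12 bp
  52→59: 7 bp
  59→70: 11 bp
  70→78: 8 bp
  78→96: 18 bp
  96→105: 9 bp
  105→116: 11 bp
  116→130: 14 bp
  130→137: 7 bp
  137→144: 7 bp
  144→160: 16 bp
  160→170: 10 bp
  170→178: 8 bp
  178→186: 8 bp
  186→194: 8 bp
  194→204: 10 bp
  204→212: 8 bp
  212→225: 13 bp
  225→9 (wrap): 227-225+9 = 11 bp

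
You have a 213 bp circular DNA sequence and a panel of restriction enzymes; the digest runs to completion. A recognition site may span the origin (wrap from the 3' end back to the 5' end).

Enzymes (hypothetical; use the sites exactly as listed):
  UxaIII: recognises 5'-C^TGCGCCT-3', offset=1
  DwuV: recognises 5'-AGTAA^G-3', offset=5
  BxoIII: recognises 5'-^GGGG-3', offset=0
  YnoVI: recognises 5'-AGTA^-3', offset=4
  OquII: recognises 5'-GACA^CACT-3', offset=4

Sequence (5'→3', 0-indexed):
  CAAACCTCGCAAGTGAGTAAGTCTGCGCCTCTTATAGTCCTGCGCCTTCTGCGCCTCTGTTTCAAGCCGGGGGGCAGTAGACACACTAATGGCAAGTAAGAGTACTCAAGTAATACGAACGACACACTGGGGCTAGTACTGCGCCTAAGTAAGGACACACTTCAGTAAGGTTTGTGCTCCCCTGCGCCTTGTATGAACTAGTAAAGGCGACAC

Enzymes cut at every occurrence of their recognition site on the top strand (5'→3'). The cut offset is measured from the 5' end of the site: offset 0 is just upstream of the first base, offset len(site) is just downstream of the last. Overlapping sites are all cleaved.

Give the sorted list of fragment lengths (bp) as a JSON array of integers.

[1,1,1,1,1,1,1,3,4,4,5,5,8,9,9,10,10,12,12,14,15,17,19,21,29]

Per-enzyme occurrences:
  UxaIII CTGCGCCT/1: at [22, 39, 48, 138, 181] ⇒ [23, 40, 49, 139, 182]
  DwuV AGTAAG/5: at [15, 94, 147, 163] ⇒ [20, 99, 152, 168]
  BxoIII GGGG/0: at [68, 69, 70, 128] ⇒ [68, 69, 70, 128]
  YnoVI AGTA/4: at [15, 75, 94, 100, 108, 134, 147, 163, 199] ⇒ [19, 79, 98, 104, 112, 138, 151, 167, 203]
  OquII GACACACT/4: at [79, 120, 153] ⇒ [83, 124, 157]

All cut coordinates (distinct, sorted): [19, 20, 23, 40, 49, 68, 69, 70, 79, 83, 98, 99, 104, 112, 124, 128, 138, 139, 151, 152, 157, 167, 168, 182, 203]

Fragment lengths:
  19→20: 1 bp
  20→23: 3 bp
  23→40: 17 bp
  40→49: 9 bp
  49→68: 19 bp
  68→69: 1 bp
  69→70: 1 bp
  70→79: 9 bp
  79→83: 4 bp
  83→98: 15 bp
  98→99: 1 bp
  99→104: 5 bp
  104→112: 8 bp
  112→124: 12 bp
  124→128: 4 bp
  128→138: 10 bp
  138→139: 1 bp
  139→151: 12 bp
  151→152: 1 bp
  152→157: 5 bp
  157→167: 10 bp
  167→168: 1 bp
  168→182: 14 bp
  182→203: 21 bp
  203→19 (wrap): 213-203+19 = 29 bp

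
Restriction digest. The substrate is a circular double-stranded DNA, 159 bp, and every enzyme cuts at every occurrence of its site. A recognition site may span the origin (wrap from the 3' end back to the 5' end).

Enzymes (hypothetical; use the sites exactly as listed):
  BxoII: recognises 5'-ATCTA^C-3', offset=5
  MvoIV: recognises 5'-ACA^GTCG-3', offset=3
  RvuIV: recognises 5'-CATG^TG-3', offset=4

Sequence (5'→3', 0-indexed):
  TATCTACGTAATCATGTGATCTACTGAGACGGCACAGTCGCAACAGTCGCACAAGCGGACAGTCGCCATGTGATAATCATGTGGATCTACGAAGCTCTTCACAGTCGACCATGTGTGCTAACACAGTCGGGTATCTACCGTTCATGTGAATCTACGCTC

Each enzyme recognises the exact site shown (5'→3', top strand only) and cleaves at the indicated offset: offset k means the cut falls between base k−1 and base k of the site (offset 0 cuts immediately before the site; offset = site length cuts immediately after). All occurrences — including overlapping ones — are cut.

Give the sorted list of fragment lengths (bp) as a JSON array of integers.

Site scan:
  BxoII (ATCTAC, off=5): starts [1, 18, 84, 132, 149] → cuts [6, 23, 89, 137, 154]
  MvoIV (ACAGTCG, off=3): starts [33, 42, 58, 100, 122] → cuts [36, 45, 61, 103, 125]
  RvuIV (CATGTG, off=4): starts [12, 66, 77, 109, 142] → cuts [16, 70, 81, 113, 146]

All cut coordinates (distinct, sorted): [6, 16, 23, 36, 45, 61, 70, 81, 89, 103, 113, 125, 137, 146, 154]

Fragments:
  6→16: 10 bp
  16→23: 7 bp
  23→36: 13 bp
  36→45: 9 bp
  45→61: 16 bp
  61→70: 9 bp
  70→81: 11 bp
  81→89: 8 bp
  89→103: 14 bp
  103→113: 10 bp
  113→125: 12 bp
  125→137: 12 bp
  137→146: 9 bp
  146→154: 8 bp
  154→6 (wrap): 159-154+6 = 11 bp

[7,8,8,9,9,9,10,10,11,11,12,12,13,14,16]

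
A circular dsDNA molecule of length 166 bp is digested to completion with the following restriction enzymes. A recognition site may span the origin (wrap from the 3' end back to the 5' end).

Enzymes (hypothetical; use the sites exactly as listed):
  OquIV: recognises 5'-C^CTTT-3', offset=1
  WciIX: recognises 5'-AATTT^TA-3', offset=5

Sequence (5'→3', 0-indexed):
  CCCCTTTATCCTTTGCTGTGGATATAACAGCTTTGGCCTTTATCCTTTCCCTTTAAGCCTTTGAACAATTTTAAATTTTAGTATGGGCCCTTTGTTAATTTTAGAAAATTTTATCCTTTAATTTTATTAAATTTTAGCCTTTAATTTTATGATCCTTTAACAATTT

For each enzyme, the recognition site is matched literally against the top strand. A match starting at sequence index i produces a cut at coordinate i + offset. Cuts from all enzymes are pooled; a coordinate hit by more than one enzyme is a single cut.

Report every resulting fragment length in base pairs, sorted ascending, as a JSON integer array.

[4,4,6,7,7,7,7,8,9,9,10,10,11,12,13,15,27]

Scan for sites:
  OquIV (CCTTT, off=1): starts [2, 9, 36, 43, 49, 57, 88, 114, 137, 153] → cuts [3, 10, 37, 44, 50, 58, 89, 115, 138, 154]
  WciIX (AATTTTA, off=5): starts [66, 73, 96, 106, 119, 129, 142] → cuts [71, 78, 101, 111, 124, 134, 147]

Pooled cuts: [3, 10, 37, 44, 50, 58, 71, 78, 89, 101, 111, 115, 124, 134, 138, 147, 154]

Fragments:
  3→10: 7 bp
  10→37: 27 bp
  37→44: 7 bp
  44→50: 6 bp
  50→58: 8 bp
  58→71: 13 bp
  71→78: 7 bp
  78→89: 11 bp
  89→101: 12 bp
  101→111: 10 bp
  111→115: 4 bp
  115→124: 9 bp
  124→134: 10 bp
  134→138: 4 bp
  138→147: 9 bp
  147→154: 7 bp
  154→3 (wrap): 166-154+3 = 15 bp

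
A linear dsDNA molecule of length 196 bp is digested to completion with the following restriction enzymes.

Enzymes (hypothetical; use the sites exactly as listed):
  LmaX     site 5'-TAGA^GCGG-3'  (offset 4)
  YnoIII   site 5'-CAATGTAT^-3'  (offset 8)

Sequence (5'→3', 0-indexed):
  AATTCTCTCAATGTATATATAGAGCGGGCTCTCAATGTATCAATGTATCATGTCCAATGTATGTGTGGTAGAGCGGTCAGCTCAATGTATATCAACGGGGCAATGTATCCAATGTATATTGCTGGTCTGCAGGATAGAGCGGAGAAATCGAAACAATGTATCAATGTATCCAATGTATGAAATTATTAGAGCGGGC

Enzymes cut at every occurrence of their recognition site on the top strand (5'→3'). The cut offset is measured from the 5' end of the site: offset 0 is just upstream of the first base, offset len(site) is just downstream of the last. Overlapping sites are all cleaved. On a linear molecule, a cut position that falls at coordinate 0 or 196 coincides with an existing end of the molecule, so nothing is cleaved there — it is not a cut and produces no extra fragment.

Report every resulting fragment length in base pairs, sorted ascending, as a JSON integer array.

[6,7,8,8,9,9,10,12,14,16,17,18,18,21,23]

Scan for sites:
  LmaX (TAGAGCGG, off=4): starts [19, 68, 134, 186] → cuts [23, 72, 138, 190]
  YnoIII (CAATGTAT, off=8): starts [8, 32, 40, 54, 82, 100, 109, 153, 161, 170] → cuts [16, 40, 48, 62, 90, 108, 117, 161, 169, 178]

All cut coordinates (distinct, sorted): [16, 23, 40, 48, 62, 72, 90, 108, 117, 138, 161, 169, 178, 190]

Fragments:
  [0,16): 16 bp
  [16,23): 7 bp
  [23,40): 17 bp
  [40,48): 8 bp
  [48,62): 14 bp
  [62,72): 10 bp
  [72,90): 18 bp
  [90,108): 18 bp
  [108,117): 9 bp
  [117,138): 21 bp
  [138,161): 23 bp
  [161,169): 8 bp
  [169,178): 9 bp
  [178,190): 12 bp
  [190,196): 6 bp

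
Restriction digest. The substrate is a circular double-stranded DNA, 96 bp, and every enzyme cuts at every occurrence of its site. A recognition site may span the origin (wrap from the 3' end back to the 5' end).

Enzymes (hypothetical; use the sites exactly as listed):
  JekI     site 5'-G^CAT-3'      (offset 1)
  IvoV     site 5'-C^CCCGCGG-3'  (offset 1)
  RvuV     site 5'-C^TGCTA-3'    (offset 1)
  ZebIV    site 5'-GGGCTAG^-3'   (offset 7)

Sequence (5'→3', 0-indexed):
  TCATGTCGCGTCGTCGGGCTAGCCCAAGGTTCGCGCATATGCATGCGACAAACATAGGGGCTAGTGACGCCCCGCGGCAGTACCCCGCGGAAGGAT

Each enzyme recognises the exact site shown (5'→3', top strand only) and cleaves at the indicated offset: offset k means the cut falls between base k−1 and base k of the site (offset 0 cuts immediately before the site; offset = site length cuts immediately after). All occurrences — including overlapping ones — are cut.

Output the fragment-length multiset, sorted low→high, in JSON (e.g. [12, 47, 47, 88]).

Scan for sites:
  JekI (GCAT, off=1): starts [34, 40] → cuts [35, 41]
  IvoV (CCCCGCGG, off=1): starts [69, 82] → cuts [70, 83]
  RvuV (CTGCTA, off=1): no sites
  ZebIV (GGGCTAG, off=7): starts [15, 57] → cuts [22, 64]

Pooled cuts: [22, 35, 41, 64, 70, 83]

Fragments:
  22→35: 13 bp
  35→41: 6 bp
  41→64: 23 bp
  64→70: 6 bp
  70→83: 13 bp
  83→22 (wrap): 96-83+22 = 35 bp

[6,6,13,13,23,35]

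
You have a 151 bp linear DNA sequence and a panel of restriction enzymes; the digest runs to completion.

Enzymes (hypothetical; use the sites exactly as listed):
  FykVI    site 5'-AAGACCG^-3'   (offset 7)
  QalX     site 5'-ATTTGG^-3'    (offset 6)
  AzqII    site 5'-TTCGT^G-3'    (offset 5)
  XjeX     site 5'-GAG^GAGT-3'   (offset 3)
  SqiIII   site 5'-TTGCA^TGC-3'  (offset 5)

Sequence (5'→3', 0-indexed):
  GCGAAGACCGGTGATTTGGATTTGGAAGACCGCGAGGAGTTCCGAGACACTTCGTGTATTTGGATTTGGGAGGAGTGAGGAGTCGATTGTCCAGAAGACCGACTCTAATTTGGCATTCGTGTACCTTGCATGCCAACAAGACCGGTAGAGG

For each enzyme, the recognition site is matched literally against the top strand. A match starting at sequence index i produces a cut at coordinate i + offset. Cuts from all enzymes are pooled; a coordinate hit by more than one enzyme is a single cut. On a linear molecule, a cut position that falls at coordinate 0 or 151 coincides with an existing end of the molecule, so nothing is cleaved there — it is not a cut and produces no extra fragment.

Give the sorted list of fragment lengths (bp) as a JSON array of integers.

Site scan:
  FykVI AAGACCG/7: at [3, 25, 94, 137] ⇒ [10, 32, 101, 144]
  QalX ATTTGG/6: at [13, 19, 57, 63, 107] ⇒ [19, 25, 63, 69, 113]
  AzqII TTCGTG/5: at [50, 115] ⇒ [55, 120]
  XjeX GAGGAGT/3: at [33, 69, 76] ⇒ [36, 72, 79]
  SqiIII TTGCATGC/5: at [125] ⇒ [130]

All cut coordinates (distinct, sorted): [10, 19, 25, 32, 36, 55, 63, 69, 72, 79, 101, 113, 120, 130, 144]

Fragments:
  [0,10): 10 bp
  [10,19): 9 bp
  [19,25): 6 bp
  [25,32): 7 bp
  [32,36): 4 bp
  [36,55): 19 bp
  [55,63): 8 bp
  [63,69): 6 bp
  [69,72): 3 bp
  [72,79): 7 bp
  [79,101): 22 bp
  [101,113): 12 bp
  [113,120): 7 bp
  [120,130): 10 bp
  [130,144): 14 bp
  [144,151): 7 bp

[3,4,6,6,7,7,7,7,8,9,10,10,12,14,19,22]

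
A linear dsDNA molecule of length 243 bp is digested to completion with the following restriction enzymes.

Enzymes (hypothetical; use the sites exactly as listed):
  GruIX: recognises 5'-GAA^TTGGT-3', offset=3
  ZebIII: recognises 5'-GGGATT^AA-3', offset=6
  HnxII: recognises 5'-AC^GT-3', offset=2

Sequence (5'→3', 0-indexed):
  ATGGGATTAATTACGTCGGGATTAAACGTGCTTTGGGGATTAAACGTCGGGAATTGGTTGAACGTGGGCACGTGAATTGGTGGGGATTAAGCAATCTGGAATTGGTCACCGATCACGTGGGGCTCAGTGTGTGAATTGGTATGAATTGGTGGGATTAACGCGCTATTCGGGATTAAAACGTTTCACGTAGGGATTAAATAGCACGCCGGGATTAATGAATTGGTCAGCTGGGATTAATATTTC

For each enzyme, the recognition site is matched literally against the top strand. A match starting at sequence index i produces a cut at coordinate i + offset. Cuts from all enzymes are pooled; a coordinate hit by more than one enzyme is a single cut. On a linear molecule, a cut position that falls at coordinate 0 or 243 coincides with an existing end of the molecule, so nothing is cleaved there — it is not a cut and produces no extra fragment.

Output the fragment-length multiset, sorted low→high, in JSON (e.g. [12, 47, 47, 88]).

Per-enzyme occurrences:
  GruIX (GAATTGGT, off=3): starts [50, 73, 98, 132, 142, 216] → cuts [53, 76, 101, 135, 145, 219]
  ZebIII (GGGATTAA, off=6): starts [2, 17, 35, 82, 150, 168, 189, 207, 229] → cuts [8, 23, 41, 88, 156, 174, 195, 213, 235]
  HnxII (ACGT, off=2): starts [12, 25, 43, 61, 69, 114, 177, 184] → cuts [14, 27, 45, 63, 71, 116, 179, 186]

All cut coordinates (distinct, sorted): [8, 14, 23, 27, 41, 45, 53, 63, 71, 76, 88, 101, 116, 135, 145, 156, 174, 179, 186, 195, 213, 219, 235]

Fragment lengths:
  [0,8): 8 bp
  [8,14): 6 bp
  [14,23): 9 bp
  [23,27): 4 bp
  [27,41): 14 bp
  [41,45): 4 bp
  [45,53): 8 bp
  [53,63): 10 bp
  [63,71): 8 bp
  [71,76): 5 bp
  [76,88): 12 bp
  [88,101): 13 bp
  [101,116): 15 bp
  [116,135): 19 bp
  [135,145): 10 bp
  [145,156): 11 bp
  [156,174): 18 bp
  [174,179): 5 bp
  [179,186): 7 bp
  [186,195): 9 bp
  [195,213): 18 bp
  [213,219): 6 bp
  [219,235): 16 bp
  [235,243): 8 bp

[4,4,5,5,6,6,7,8,8,8,8,9,9,10,10,11,12,13,14,15,16,18,18,19]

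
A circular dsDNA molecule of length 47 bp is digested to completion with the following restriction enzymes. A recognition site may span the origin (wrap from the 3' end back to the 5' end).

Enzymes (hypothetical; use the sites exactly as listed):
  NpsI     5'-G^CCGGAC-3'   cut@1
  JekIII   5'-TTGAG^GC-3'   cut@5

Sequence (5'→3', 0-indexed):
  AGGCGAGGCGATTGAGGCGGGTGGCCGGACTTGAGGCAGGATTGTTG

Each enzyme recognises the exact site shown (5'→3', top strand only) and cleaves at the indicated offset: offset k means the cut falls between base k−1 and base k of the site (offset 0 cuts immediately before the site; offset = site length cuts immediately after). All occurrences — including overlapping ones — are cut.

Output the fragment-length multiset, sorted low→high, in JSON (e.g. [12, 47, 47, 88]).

Scan for sites:
  NpsI (GCCGGAC, off=1): starts [23] → cuts [24]
  JekIII (TTGAGGC, off=5): starts [11, 30, 44] → cuts [2, 16, 35]

Pooled cuts: [2, 16, 24, 35]

Fragment lengths:
  2→16: 14 bp
  16→24: 8 bp
  24→35: 11 bp
  35→2 (wrap): 47-35+2 = 14 bp

[8,11,14,14]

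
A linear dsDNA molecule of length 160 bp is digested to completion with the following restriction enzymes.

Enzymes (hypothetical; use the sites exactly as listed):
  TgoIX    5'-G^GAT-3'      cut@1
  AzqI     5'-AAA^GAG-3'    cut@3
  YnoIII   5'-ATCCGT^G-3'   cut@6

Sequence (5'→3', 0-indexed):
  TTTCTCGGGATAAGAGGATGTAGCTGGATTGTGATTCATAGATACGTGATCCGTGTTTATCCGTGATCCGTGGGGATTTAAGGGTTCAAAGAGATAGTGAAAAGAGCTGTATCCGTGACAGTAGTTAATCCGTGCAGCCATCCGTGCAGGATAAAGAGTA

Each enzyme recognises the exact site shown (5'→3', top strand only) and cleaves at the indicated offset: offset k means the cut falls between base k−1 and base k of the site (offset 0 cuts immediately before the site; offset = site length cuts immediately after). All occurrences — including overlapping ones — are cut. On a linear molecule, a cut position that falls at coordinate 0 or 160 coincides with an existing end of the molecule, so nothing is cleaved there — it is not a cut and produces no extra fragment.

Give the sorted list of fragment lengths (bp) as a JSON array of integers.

Site scan:
  TgoIX (GGAT, off=1): starts [7, 15, 25, 73, 148] → cuts [8, 16, 26, 74, 149]
  AzqI (AAAGAG, off=3): starts [87, 100, 152] → cuts [90, 103, 155]
  YnoIII (ATCCGTG, off=6): starts [48, 58, 65, 110, 127, 139] → cuts [54, 64, 71, 116, 133, 145]

Pooled cuts: [8, 16, 26, 54, 64, 71, 74, 90, 103, 116, 133, 145, 149, 155]

Fragments:
  [0,8): 8 bp
  [8,16): 8 bp
  [16,26): 10 bp
  [26,54): 28 bp
  [54,64): 10 bp
  [64,71): 7 bp
  [71,74): 3 bp
  [74,90): 16 bp
  [90,103): 13 bp
  [103,116): 13 bp
  [116,133): 17 bp
  [133,145): 12 bp
  [145,149): 4 bp
  [149,155): 6 bp
  [155,160): 5 bp

[3,4,5,6,7,8,8,10,10,12,13,13,16,17,28]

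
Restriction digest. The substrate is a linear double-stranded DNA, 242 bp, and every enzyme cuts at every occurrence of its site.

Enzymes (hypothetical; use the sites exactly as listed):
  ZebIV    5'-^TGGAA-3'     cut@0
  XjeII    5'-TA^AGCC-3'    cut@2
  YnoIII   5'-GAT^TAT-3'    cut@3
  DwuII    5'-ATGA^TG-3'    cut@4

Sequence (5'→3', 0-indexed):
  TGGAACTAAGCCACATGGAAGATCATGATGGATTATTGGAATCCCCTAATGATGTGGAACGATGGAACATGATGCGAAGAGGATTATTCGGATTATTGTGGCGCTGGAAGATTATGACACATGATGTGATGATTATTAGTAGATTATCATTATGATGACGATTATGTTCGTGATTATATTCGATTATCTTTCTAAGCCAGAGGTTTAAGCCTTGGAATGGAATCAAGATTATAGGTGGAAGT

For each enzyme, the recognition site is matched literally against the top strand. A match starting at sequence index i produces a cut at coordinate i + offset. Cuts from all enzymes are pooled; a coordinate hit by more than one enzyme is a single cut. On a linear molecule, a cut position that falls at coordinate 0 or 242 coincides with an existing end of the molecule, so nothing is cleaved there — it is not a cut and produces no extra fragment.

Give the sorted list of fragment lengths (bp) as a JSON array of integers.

Site scan:
  ZebIV (TGGAA, off=0): starts [0, 15, 36, 54, 62, 104, 212, 217, 235] → cuts [15, 36, 54, 62, 104, 212, 217, 235] (position 0 is a terminus of the linear molecule — no cut)
  XjeII (TAAGCC, off=2): starts [6, 192, 205] → cuts [8, 194, 207]
  YnoIII (GATTAT, off=3): starts [30, 81, 90, 109, 130, 141, 159, 171, 181, 226] → cuts [33, 84, 93, 112, 133, 144, 162, 174, 184, 229]
  DwuII (ATGATG, off=4): starts [24, 48, 68, 120, 151] → cuts [28, 52, 72, 124, 155]

Pooled cuts: [8, 15, 28, 33, 36, 52, 54, 62, 72, 84, 93, 104, 112, 124, 133, 144, 155, 162, 174, 184, 194, 207, 212, 217, 229, 235]

Fragments:
  [0,8): 8 bp
  [8,15): 7 bp
  [15,28): 13 bp
  [28,33): 5 bp
  [33,36): 3 bp
  [36,52): 16 bp
  [52,54): 2 bp
  [54,62): 8 bp
  [62,72): 10 bp
  [72,84): 12 bp
  [84,93): 9 bp
  [93,104): 11 bp
  [104,112): 8 bp
  [112,124): 12 bp
  [124,133): 9 bp
  [133,144): 11 bp
  [144,155): 11 bp
  [155,162): 7 bp
  [162,174): 12 bp
  [174,184): 10 bp
  [184,194): 10 bp
  [194,207): 13 bp
  [207,212): 5 bp
  [212,217): 5 bp
  [217,229): 12 bp
  [229,235): 6 bp
  [235,242): 7 bp

[2,3,5,5,5,6,7,7,7,8,8,8,9,9,10,10,10,11,11,11,12,12,12,12,13,13,16]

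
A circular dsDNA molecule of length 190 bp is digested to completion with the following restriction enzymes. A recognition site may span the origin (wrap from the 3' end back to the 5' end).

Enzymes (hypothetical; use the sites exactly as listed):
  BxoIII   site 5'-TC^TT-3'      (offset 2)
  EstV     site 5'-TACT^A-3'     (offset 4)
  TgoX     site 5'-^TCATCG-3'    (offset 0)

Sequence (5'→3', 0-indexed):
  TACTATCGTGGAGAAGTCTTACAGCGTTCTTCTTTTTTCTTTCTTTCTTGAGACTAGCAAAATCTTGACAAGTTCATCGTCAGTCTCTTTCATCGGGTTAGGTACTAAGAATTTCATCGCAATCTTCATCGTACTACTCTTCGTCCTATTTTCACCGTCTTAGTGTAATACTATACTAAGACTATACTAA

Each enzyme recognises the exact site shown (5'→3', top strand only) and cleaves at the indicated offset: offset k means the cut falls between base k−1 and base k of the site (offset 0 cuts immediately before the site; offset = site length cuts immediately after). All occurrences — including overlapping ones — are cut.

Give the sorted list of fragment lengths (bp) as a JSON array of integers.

[1,2,3,4,4,4,5,6,7,7,9,10,11,11,11,13,14,14,17,17,20]

Site scan:
  BxoIII (TCTT, off=2): starts [16, 27, 30, 37, 41, 45, 62, 85, 122, 137, 157] → cuts [18, 29, 32, 39, 43, 47, 64, 87, 124, 139, 159]
  EstV (TACTA, off=4): starts [0, 102, 131, 168, 173, 184] → cuts [4, 106, 135, 172, 177, 188]
  TgoX (TCATCG, off=0): starts [73, 89, 113, 125] → cuts [73, 89, 113, 125]

All cut coordinates (distinct, sorted): [4, 18, 29, 32, 39, 43, 47, 64, 73, 87, 89, 106, 113, 124, 125, 135, 139, 159, 172, 177, 188]

Fragment lengths:
  4→18: 14 bp
  18→29: 11 bp
  29→32: 3 bp
  32→39: 7 bp
  39→43: 4 bp
  43→47: 4 bp
  47→64: 17 bp
  64→73: 9 bp
  73→87: 14 bp
  87→89: 2 bp
  89→106: 17 bp
  106→113: 7 bp
  113→124: 11 bp
  124→125: 1 bp
  125→135: 10 bp
  135→139: 4 bp
  139→159: 20 bp
  159→172: 13 bp
  172→177: 5 bp
  177→188: 11 bp
  188→4 (wrap): 190-188+4 = 6 bp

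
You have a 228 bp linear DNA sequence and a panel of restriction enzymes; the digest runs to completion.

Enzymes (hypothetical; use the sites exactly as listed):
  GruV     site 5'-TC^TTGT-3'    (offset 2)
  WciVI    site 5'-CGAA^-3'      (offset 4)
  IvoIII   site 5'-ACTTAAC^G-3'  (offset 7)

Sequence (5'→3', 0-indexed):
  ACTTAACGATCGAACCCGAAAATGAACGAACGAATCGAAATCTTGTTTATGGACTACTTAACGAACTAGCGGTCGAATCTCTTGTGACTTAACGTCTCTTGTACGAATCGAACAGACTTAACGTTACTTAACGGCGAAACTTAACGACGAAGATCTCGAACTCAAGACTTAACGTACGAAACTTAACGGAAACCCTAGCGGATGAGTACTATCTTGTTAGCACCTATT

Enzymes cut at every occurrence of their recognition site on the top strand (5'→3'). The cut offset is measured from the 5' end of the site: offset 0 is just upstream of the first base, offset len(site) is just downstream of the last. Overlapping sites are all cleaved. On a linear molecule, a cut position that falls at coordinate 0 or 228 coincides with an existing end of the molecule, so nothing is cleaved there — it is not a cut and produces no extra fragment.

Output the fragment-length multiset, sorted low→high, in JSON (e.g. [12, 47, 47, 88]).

Per-enzyme occurrences:
  GruV (TCTTGT, off=2): starts [40, 79, 96, 211] → cuts [42, 81, 98, 213]
  WciVI (CGAA, off=4): starts [10, 16, 26, 30, 35, 61, 73, 103, 108, 134, 147, 156, 176] → cuts [14, 20, 30, 34, 39, 65, 77, 107, 112, 138, 151, 160, 180]
  IvoIII (ACTTAACG, off=7): starts [0, 55, 86, 115, 125, 138, 166, 180] → cuts [7, 62, 93, 122, 132, 145, 173, 187]

All cut coordinates (distinct, sorted): [7, 14, 20, 30, 34, 39, 42, 62, 65, 77, 81, 93, 98, 107, 112, 122, 132, 138, 145, 151, 160, 173, 180, 187, 213]

Fragments:
  [0,7): 7 bp
  [7,14): 7 bp
  [14,20): 6 bp
  [20,30): 10 bp
  [30,34): 4 bp
  [34,39): 5 bp
  [39,42): 3 bp
  [42,62): 20 bp
  [62,65): 3 bp
  [65,77): 12 bp
  [77,81): 4 bp
  [81,93): 12 bp
  [93,98): 5 bp
  [98,107): 9 bp
  [107,112): 5 bp
  [112,122): 10 bp
  [122,132): 10 bp
  [132,138): 6 bp
  [138,145): 7 bp
  [145,151): 6 bp
  [151,160): 9 bp
  [160,173): 13 bp
  [173,180): 7 bp
  [180,187): 7 bp
  [187,213): 26 bp
  [213,228): 15 bp

[3,3,4,4,5,5,5,6,6,6,7,7,7,7,7,9,9,10,10,10,12,12,13,15,20,26]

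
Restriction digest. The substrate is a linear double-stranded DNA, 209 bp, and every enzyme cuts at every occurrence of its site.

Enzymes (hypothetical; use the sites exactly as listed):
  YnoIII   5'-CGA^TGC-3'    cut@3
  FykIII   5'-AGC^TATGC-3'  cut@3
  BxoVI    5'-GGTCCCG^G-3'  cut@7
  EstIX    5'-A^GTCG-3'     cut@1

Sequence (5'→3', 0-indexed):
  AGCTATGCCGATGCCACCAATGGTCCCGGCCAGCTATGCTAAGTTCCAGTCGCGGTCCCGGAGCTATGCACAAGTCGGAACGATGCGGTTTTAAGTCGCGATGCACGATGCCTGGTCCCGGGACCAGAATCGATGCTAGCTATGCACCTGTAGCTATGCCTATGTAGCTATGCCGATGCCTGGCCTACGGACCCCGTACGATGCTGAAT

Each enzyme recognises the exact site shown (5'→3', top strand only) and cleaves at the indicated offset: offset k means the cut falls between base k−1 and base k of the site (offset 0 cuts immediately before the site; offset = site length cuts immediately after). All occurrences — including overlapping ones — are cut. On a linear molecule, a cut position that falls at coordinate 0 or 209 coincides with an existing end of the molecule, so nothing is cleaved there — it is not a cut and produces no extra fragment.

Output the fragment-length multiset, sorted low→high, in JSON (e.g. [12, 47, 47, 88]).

[3,4,6,7,7,7,8,8,8,9,10,11,12,12,13,14,14,14,17,25]

Scan for sites:
  YnoIII (CGATGC, off=3): starts [8, 80, 98, 105, 130, 173, 198] → cuts [11, 83, 101, 108, 133, 176, 201]
  FykIII (AGCTATGC, off=3): starts [0, 31, 61, 137, 151, 165] → cuts [3, 34, 64, 140, 154, 168]
  BxoVI (GGTCCCGG, off=7): starts [21, 53, 113] → cuts [28, 60, 120]
  EstIX (AGTCG, off=1): starts [47, 72, 93] → cuts [48, 73, 94]

All cut coordinates (distinct, sorted): [3, 11, 28, 34, 48, 60, 64, 73, 83, 94, 101, 108, 120, 133, 140, 154, 168, 176, 201]

Fragments:
  [0,3): 3 bp
  [3,11): 8 bp
  [11,28): 17 bp
  [28,34): 6 bp
  [34,48): 14 bp
  [48,60): 12 bp
  [60,64): 4 bp
  [64,73): 9 bp
  [73,83): 10 bp
  [83,94): 11 bp
  [94,101): 7 bp
  [101,108): 7 bp
  [108,120): 12 bp
  [120,133): 13 bp
  [133,140): 7 bp
  [140,154): 14 bp
  [154,168): 14 bp
  [168,176): 8 bp
  [176,201): 25 bp
  [201,209): 8 bp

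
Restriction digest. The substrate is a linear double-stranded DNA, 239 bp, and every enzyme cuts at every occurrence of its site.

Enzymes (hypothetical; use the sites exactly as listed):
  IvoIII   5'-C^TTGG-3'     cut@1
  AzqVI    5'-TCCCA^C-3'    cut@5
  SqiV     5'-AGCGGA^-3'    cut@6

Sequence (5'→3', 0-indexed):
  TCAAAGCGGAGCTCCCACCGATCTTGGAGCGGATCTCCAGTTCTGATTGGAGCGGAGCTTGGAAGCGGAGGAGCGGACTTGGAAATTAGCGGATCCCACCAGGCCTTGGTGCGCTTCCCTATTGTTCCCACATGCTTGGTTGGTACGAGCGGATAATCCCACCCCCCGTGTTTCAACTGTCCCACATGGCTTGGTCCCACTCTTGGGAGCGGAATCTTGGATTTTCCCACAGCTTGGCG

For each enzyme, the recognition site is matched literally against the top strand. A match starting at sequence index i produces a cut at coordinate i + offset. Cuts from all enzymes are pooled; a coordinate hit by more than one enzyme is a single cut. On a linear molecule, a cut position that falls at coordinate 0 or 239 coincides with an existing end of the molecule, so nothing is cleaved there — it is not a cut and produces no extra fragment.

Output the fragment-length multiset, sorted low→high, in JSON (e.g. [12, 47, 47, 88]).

[1,2,3,3,4,5,5,6,6,6,7,7,8,8,9,10,10,11,11,13,15,18,23,23,25]

Per-enzyme occurrences:
  IvoIII (CTTGG, off=1): starts [22, 57, 77, 104, 134, 189, 201, 215, 232] → cuts [23, 58, 78, 105, 135, 190, 202, 216, 233]
  AzqVI (TCCCAC, off=5): starts [12, 93, 125, 156, 179, 194, 224] → cuts [17, 98, 130, 161, 184, 199, 229]
  SqiV (AGCGGA, off=6): starts [4, 27, 50, 63, 71, 87, 147, 207] → cuts [10, 33, 56, 69, 77, 93, 153, 213]

Pooled cuts: [10, 17, 23, 33, 56, 58, 69, 77, 78, 93, 98, 105, 130, 135, 153, 161, 184, 190, 199, 202, 213, 216, 229, 233]

Fragments:
  [0,10): 10 bp
  [10,17): 7 bp
  [17,23): 6 bp
  [23,33): 10 bp
  [33,56): 23 bp
  [56,58): 2 bp
  [58,69): 11 bp
  [69,77): 8 bp
  [77,78): 1 bp
  [78,93): 15 bp
  [93,98): 5 bp
  [98,105): 7 bp
  [105,130): 25 bp
  [130,135): 5 bp
  [135,153): 18 bp
  [153,161): 8 bp
  [161,184): 23 bp
  [184,190): 6 bp
  [190,199): 9 bp
  [199,202): 3 bp
  [202,213): 11 bp
  [213,216): 3 bp
  [216,229): 13 bp
  [229,233): 4 bp
  [233,239): 6 bp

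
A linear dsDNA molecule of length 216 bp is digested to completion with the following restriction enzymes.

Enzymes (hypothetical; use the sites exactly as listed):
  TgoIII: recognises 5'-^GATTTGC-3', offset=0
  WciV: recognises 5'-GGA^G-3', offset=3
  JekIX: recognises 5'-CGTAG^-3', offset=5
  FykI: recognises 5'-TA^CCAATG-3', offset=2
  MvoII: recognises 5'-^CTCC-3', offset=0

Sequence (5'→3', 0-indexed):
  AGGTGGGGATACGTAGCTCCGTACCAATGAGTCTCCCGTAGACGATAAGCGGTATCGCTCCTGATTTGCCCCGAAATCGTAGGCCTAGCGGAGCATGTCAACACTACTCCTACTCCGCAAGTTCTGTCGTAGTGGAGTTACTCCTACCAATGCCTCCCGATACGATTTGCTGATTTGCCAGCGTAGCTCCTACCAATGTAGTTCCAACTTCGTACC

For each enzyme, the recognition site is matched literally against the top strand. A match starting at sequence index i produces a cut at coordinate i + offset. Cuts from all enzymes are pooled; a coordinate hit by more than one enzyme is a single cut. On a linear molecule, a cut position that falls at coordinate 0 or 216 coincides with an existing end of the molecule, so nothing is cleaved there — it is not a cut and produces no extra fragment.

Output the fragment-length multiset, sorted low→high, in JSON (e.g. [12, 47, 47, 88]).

Scan for sites:
  TgoIII GATTTGC/0: at [62, 163, 171] ⇒ [62, 163, 171]
  WciV GGAG/3: at [89, 133] ⇒ [92, 136]
  JekIX CGTAG/5: at [11, 36, 77, 127, 181] ⇒ [16, 41, 82, 132, 186]
  FykI TACCAATG/2: at [21, 144, 190] ⇒ [23, 146, 192]
  MvoII CTCC/0: at [16, 32, 57, 106, 112, 140, 153, 186] ⇒ [16, 32, 57, 106, 112, 140, 153, 186]

Pooled cuts: [16, 23, 32, 41, 57, 62, 82, 92, 106, 112, 132, 136, 140, 146, 153, 163, 171, 186, 192]

Fragments:
  [0,16): 16 bp
  [16,23): 7 bp
  [23,32): 9 bp
  [32,41): 9 bp
  [41,57): 16 bp
  [57,62): 5 bp
  [62,82): 20 bp
  [82,92): 10 bp
  [92,106): 14 bp
  [106,112): 6 bp
  [112,132): 20 bp
  [132,136): 4 bp
  [136,140): 4 bp
  [140,146): 6 bp
  [146,153): 7 bp
  [153,163): 10 bp
  [163,171): 8 bp
  [171,186): 15 bp
  [186,192): 6 bp
  [192,216): 24 bp

[4,4,5,6,6,6,7,7,8,9,9,10,10,14,15,16,16,20,20,24]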